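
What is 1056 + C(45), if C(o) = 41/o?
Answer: 47561/45 ≈ 1056.9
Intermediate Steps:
1056 + C(45) = 1056 + 41/45 = 47561/45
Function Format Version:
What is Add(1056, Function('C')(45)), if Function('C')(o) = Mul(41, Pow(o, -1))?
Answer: Rational(47561, 45) ≈ 1056.9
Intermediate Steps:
Add(1056, Function('C')(45)) = Add(1056, Mul(41, Pow(45, -1))) = Add(1056, Mul(41, Rational(1, 45))) = Add(1056, Rational(41, 45)) = Rational(47561, 45)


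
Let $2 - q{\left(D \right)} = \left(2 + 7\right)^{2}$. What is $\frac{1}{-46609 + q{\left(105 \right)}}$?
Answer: $- \frac{1}{46688} \approx -2.1419 \cdot 10^{-5}$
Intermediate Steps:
$q{\left(D \right)} = -79$ ($q{\left(D \right)} = 2 - \left(2 + 7\right)^{2} = 2 - 9^{2} = 2 - 81 = -79$)
$\frac{1}{-46609 + q{\left(105 \right)}} = \frac{1}{-46609 - 79} = \frac{1}{-46688} = - \frac{1}{46688}$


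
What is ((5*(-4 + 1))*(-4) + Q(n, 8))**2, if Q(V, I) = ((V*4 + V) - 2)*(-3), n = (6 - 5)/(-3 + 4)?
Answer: 2601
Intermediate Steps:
n = 1 (n = 1/1 = 1*1 = 1)
Q(V, I) = 6 - 15*V (Q(V, I) = ((4*V + V) - 2)*(-3) = (5*V - 2)*(-3) = (-2 + 5*V)*(-3) = 6 - 15*V)
((5*(-4 + 1))*(-4) + Q(n, 8))**2 = ((5*(-4 + 1))*(-4) + (6 - 15*1))**2 = ((5*(-3))*(-4) + (6 - 15))**2 = (-15*(-4) - 9)**2 = (60 - 9)**2 = 51**2 = 2601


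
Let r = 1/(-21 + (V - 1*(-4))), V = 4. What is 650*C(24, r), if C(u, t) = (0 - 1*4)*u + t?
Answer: -62450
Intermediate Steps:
r = -1/13 (r = 1/(-21 + (4 - 1*(-4))) = 1/(-21 + (4 + 4)) = 1/(-21 + 8) = 1/(-13) = -1/13 ≈ -0.076923)
C(u, t) = t - 4*u (C(u, t) = (0 - 4)*u + t = -4*u + t = t - 4*u)
650*C(24, r) = 650*(-1/13 - 4*24) = 650*(-1/13 - 96) = 650*(-1249/13) = -62450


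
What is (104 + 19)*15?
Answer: 1845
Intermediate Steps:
(104 + 19)*15 = 123*15 = 1845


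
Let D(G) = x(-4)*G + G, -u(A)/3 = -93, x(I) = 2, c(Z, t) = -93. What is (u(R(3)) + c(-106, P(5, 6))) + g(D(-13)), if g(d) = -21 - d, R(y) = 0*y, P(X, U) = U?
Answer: 204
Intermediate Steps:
R(y) = 0
u(A) = 279 (u(A) = -3*(-93) = 279)
D(G) = 3*G (D(G) = 2*G + G = 3*G)
(u(R(3)) + c(-106, P(5, 6))) + g(D(-13)) = (279 - 93) + (-21 - 3*(-13)) = 186 + (-21 - 1*(-39)) = 186 + (-21 + 39) = 186 + 18 = 204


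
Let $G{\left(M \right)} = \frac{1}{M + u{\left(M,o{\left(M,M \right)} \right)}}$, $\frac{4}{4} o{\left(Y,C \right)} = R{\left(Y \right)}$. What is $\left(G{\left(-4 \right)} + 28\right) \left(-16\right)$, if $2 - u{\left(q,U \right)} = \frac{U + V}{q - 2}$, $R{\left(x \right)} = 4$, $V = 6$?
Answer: $-400$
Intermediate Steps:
$o{\left(Y,C \right)} = 4$
$u{\left(q,U \right)} = 2 - \frac{6 + U}{-2 + q}$ ($u{\left(q,U \right)} = 2 - \frac{U + 6}{q - 2} = 2 - \frac{6 + U}{-2 + q}$)
$G{\left(M \right)} = \frac{1}{M + \frac{-14 + 2 M}{-2 + M}}$ ($G{\left(M \right)} = \frac{1}{M + \frac{-10 - 4 + 2 M}{-2 + M}} = \frac{1}{M + \frac{-14 + 2 M}{-2 + M}}$)
$\left(G{\left(-4 \right)} + 28\right) \left(-16\right) = \left(\frac{-2 - 4}{-14 + \left(-4\right)^{2}} + 28\right) \left(-16\right) = \left(\frac{1}{-14 + 16} \left(-6\right) + 28\right) \left(-16\right) = \left(\frac{1}{2} \left(-6\right) + 28\right) \left(-16\right) = \left(-3 + 28\right) \left(-16\right) = 25 \left(-16\right) = -400$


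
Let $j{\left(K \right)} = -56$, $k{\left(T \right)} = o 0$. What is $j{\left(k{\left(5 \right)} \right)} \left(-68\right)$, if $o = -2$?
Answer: $3808$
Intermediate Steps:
$k{\left(T \right)} = 0$ ($k{\left(T \right)} = \left(-2\right) 0 = 0$)
$j{\left(k{\left(5 \right)} \right)} \left(-68\right) = \left(-56\right) \left(-68\right) = 3808$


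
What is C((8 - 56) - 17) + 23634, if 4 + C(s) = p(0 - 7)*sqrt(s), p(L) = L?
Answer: 23630 - 7*I*sqrt(65) ≈ 23630.0 - 56.436*I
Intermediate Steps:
C(s) = -4 - 7*sqrt(s) (C(s) = -4 + (0 - 7)*sqrt(s) = -4 - 7*sqrt(s))
C((8 - 56) - 17) + 23634 = (-4 - 7*sqrt((8 - 56) - 17)) + 23634 = (-4 - 7*sqrt(-48 - 17)) + 23634 = (-4 - 7*I*sqrt(65)) + 23634 = 23630 - 7*I*sqrt(65)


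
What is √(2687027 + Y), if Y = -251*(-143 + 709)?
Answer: √2544961 ≈ 1595.3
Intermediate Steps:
Y = -142066 (Y = -251*566 = -142066)
√(2687027 + Y) = √(2687027 - 142066) = √2544961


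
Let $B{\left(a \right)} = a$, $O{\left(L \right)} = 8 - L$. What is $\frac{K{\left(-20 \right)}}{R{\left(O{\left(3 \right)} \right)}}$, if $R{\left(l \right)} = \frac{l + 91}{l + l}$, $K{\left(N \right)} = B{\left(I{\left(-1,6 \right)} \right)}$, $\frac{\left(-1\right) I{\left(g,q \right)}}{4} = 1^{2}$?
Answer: $- \frac{5}{12} \approx -0.41667$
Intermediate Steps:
$I{\left(g,q \right)} = -4$ ($I{\left(g,q \right)} = - 4 \cdot 1^{2} = \left(-4\right) 1 = -4$)
$K{\left(N \right)} = -4$
$R{\left(l \right)} = \frac{91 + l}{2 l}$
$\frac{K{\left(-20 \right)}}{R{\left(O{\left(3 \right)} \right)}} = - \frac{4}{\frac{1}{2} \frac{1}{8 - 3} \left(91 + \left(8 - 3\right)\right)} = - \frac{4}{\frac{1}{2} \cdot \frac{1}{5} \left(91 + 5\right)} = - \frac{4}{\frac{1}{2} \cdot \frac{1}{5} \cdot 96} = - \frac{4}{\frac{48}{5}} = \left(-4\right) \frac{5}{48} = - \frac{5}{12}$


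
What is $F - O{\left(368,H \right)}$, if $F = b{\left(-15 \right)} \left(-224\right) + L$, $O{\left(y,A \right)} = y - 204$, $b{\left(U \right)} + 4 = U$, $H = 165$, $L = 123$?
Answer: $4215$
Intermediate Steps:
$b{\left(U \right)} = -4 + U$
$O{\left(y,A \right)} = -204 + y$ ($O{\left(y,A \right)} = y - 204 = -204 + y$)
$F = 4379$ ($F = \left(-4 - 15\right) \left(-224\right) + 123 = \left(-19\right) \left(-224\right) + 123 = 4256 + 123 = 4379$)
$F - O{\left(368,H \right)} = 4379 - \left(-204 + 368\right) = 4379 - 164 = 4215$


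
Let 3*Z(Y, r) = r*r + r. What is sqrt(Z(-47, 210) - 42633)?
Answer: I*sqrt(27863) ≈ 166.92*I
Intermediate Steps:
Z(Y, r) = r/3 + r**2/3 (Z(Y, r) = (r*r + r)/3 = (r**2 + r)/3 = (r + r**2)/3 = r/3 + r**2/3)
sqrt(Z(-47, 210) - 42633) = sqrt((1/3)*210*(1 + 210) - 42633) = sqrt((1/3)*210*211 - 42633) = sqrt(14770 - 42633) = sqrt(-27863) = I*sqrt(27863)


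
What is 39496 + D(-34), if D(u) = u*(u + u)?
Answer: 41808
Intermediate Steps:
D(u) = 2*u² (D(u) = u*(2*u) = 2*u²)
39496 + D(-34) = 39496 + 2*(-34)² = 39496 + 2*1156 = 39496 + 2312 = 41808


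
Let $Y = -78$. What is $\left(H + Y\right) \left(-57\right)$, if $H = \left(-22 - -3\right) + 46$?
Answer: $2907$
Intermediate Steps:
$H = 27$ ($H = \left(-22 + 3\right) + 46 = -19 + 46 = 27$)
$\left(H + Y\right) \left(-57\right) = \left(27 - 78\right) \left(-57\right) = \left(-51\right) \left(-57\right) = 2907$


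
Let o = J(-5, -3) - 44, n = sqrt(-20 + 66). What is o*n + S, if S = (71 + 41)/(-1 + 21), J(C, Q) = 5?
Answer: 28/5 - 39*sqrt(46) ≈ -258.91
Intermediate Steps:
n = sqrt(46) ≈ 6.7823
o = -39 (o = 5 - 44 = -39)
S = 28/5 (S = 112/20 = 112*(1/20) = 28/5 ≈ 5.6000)
o*n + S = -39*sqrt(46) + 28/5 = 28/5 - 39*sqrt(46)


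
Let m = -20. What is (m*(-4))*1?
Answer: 80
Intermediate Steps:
(m*(-4))*1 = -20*(-4)*1 = 80*1 = 80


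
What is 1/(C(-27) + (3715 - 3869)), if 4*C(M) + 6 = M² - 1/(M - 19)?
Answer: 184/4923 ≈ 0.037376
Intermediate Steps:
C(M) = -3/2 - 1/(4*(-19 + M)) + M²/4 (C(M) = -3/2 + (M² - 1/(M - 19))/4 = -3/2 + (M² - 1/(-19 + M))/4 = -3/2 + (-1/(4*(-19 + M)) + M²/4) = -3/2 - 1/(4*(-19 + M)) + M²/4)
1/(C(-27) + (3715 - 3869)) = 1/((113 + (-27)³ - 19*(-27)² - 6*(-27))/(4*(-19 - 27)) + (3715 - 3869)) = 1/((¼)*(113 - 19683 - 19*729 + 162)/(-46) - 154) = 1/((¼)*(-1/46)*(113 - 19683 - 13851 + 162) - 154) = 1/((¼)*(-1/46)*(-33259) - 154) = 1/(33259/184 - 154) = 1/(4923/184) = 184/4923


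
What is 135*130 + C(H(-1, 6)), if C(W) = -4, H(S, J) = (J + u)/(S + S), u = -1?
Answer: 17546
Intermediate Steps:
H(S, J) = (-1 + J)/(2*S) (H(S, J) = (J - 1)/(S + S) = (-1 + J)/((2*S)) = (-1 + J)*(1/(2*S)) = (-1 + J)/(2*S))
135*130 + C(H(-1, 6)) = 135*130 - 4 = 17550 - 4 = 17546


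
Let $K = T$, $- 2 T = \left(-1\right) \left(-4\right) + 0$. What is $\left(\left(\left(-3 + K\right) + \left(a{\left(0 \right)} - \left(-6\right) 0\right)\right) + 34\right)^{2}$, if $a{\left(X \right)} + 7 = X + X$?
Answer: $484$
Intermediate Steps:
$a{\left(X \right)} = -7 + 2 X$ ($a{\left(X \right)} = -7 + \left(X + X\right) = -7 + 2 X$)
$T = -2$ ($T = - \frac{\left(-1\right) \left(-4\right) + 0}{2} = - \frac{4 + 0}{2} = \left(- \frac{1}{2}\right) 4 = -2$)
$K = -2$
$\left(\left(\left(-3 + K\right) + \left(a{\left(0 \right)} - \left(-6\right) 0\right)\right) + 34\right)^{2} = \left(\left(\left(-3 - 2\right) + \left(\left(-7 + 2 \cdot 0\right) - \left(-6\right) 0\right)\right) + 34\right)^{2} = \left(\left(-5 + \left(\left(-7 + 0\right) - 0\right)\right) + 34\right)^{2} = \left(\left(-5 + \left(-7 + 0\right)\right) + 34\right)^{2} = \left(\left(-5 - 7\right) + 34\right)^{2} = \left(-12 + 34\right)^{2} = 22^{2} = 484$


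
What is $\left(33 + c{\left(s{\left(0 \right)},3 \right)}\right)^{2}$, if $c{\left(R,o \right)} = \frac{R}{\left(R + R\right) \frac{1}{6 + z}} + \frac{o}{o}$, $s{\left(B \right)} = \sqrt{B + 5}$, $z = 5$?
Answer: $\frac{6241}{4} \approx 1560.3$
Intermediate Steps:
$s{\left(B \right)} = \sqrt{5 + B}$
$c{\left(R,o \right)} = \frac{13}{2}$ ($c{\left(R,o \right)} = \frac{R}{\left(R + R\right) \frac{1}{6 + 5}} + \frac{o}{o} = \frac{R}{2 R \frac{1}{11}} + 1 = \frac{R}{\frac{2}{11} R} + 1 = R \frac{11}{2 R} + 1 = \frac{11}{2} + 1 = \frac{13}{2}$)
$\left(33 + c{\left(s{\left(0 \right)},3 \right)}\right)^{2} = \left(33 + \frac{13}{2}\right)^{2} = \left(\frac{79}{2}\right)^{2} = \frac{6241}{4}$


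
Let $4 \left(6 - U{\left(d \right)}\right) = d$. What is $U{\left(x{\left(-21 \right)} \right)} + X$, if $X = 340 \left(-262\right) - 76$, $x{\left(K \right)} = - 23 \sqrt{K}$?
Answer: $-89150 + \frac{23 i \sqrt{21}}{4} \approx -89150.0 + 26.35 i$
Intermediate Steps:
$U{\left(d \right)} = 6 - \frac{d}{4}$
$X = -89156$ ($X = -89080 - 76 = -89156$)
$U{\left(x{\left(-21 \right)} \right)} + X = \left(6 - \frac{\left(-23\right) \sqrt{-21}}{4}\right) - 89156 = \left(6 - \frac{\left(-23\right) i \sqrt{21}}{4}\right) - 89156 = \left(6 + \frac{23 i \sqrt{21}}{4}\right) - 89156 = -89150 + \frac{23 i \sqrt{21}}{4}$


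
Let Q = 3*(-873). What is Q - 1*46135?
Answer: -48754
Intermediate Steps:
Q = -2619
Q - 1*46135 = -2619 - 1*46135 = -2619 - 46135 = -48754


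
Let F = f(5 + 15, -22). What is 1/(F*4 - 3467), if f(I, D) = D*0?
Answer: -1/3467 ≈ -0.00028843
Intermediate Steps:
f(I, D) = 0
F = 0
1/(F*4 - 3467) = 1/(0*4 - 3467) = 1/(0 - 3467) = 1/(-3467) = -1/3467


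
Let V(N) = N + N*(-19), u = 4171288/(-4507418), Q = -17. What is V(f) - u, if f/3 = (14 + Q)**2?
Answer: -1093216930/2253709 ≈ -485.07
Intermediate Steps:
f = 27 (f = 3*(14 - 17)**2 = 3*(-3)**2 = 3*9 = 27)
u = -2085644/2253709 (u = 4171288*(-1/4507418) = -2085644/2253709 ≈ -0.92543)
V(N) = -18*N (V(N) = N - 19*N = -18*N)
V(f) - u = -18*27 - 1*(-2085644/2253709) = -486 + 2085644/2253709 = -1093216930/2253709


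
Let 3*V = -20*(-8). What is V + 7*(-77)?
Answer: -1457/3 ≈ -485.67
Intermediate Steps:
V = 160/3 (V = (-20*(-8))/3 = (1/3)*160 = 160/3 ≈ 53.333)
V + 7*(-77) = 160/3 + 7*(-77) = 160/3 - 539 = -1457/3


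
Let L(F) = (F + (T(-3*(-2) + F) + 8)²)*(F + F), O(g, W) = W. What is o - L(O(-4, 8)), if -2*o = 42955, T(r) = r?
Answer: -58699/2 ≈ -29350.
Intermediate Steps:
o = -42955/2 (o = -½*42955 = -42955/2 ≈ -21478.)
L(F) = 2*F*(F + (14 + F)²) (L(F) = (F + ((-3*(-2) + F) + 8)²)*(F + F) = (F + ((6 + F) + 8)²)*(2*F) = (F + (14 + F)²)*(2*F) = 2*F*(F + (14 + F)²))
o - L(O(-4, 8)) = -42955/2 - 2*8*(8 + (14 + 8)²) = -42955/2 - 2*8*(8 + 22²) = -42955/2 - 2*8*(8 + 484) = -42955/2 - 2*8*492 = -42955/2 - 1*7872 = -42955/2 - 7872 = -58699/2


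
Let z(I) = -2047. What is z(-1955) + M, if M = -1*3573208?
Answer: -3575255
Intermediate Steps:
M = -3573208
z(-1955) + M = -2047 - 3573208 = -3575255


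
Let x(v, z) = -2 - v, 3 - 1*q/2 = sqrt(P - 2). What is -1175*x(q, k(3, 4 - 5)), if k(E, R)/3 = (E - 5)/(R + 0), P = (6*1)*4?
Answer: 9400 - 2350*sqrt(22) ≈ -1622.5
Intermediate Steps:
P = 24 (P = 6*4 = 24)
k(E, R) = 3*(-5 + E)/R (k(E, R) = 3*((E - 5)/(R + 0)) = 3*((-5 + E)/R) = 3*(-5 + E)/R)
q = 6 - 2*sqrt(22) (q = 6 - 2*sqrt(24 - 2) = 6 - 2*sqrt(22) ≈ -3.3808)
-1175*x(q, k(3, 4 - 5)) = -1175*(-2 - (6 - 2*sqrt(22))) = -1175*(-2 + (-6 + 2*sqrt(22))) = -1175*(-8 + 2*sqrt(22)) = 9400 - 2350*sqrt(22)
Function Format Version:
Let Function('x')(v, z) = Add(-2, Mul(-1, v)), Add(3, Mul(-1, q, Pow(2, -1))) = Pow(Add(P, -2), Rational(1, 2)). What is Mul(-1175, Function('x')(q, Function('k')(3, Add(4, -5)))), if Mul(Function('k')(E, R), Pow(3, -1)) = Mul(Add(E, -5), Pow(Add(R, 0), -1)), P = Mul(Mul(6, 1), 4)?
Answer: Add(9400, Mul(-2350, Pow(22, Rational(1, 2)))) ≈ -1622.5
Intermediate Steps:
P = 24 (P = Mul(6, 4) = 24)
Function('k')(E, R) = Mul(3, Pow(R, -1), Add(-5, E)) (Function('k')(E, R) = Mul(3, Mul(Add(E, -5), Pow(Add(R, 0), -1))) = Mul(3, Mul(Add(-5, E), Pow(R, -1))) = Mul(3, Mul(Pow(R, -1), Add(-5, E))) = Mul(3, Pow(R, -1), Add(-5, E)))
q = Add(6, Mul(-2, Pow(22, Rational(1, 2)))) (q = Add(6, Mul(-2, Pow(Add(24, -2), Rational(1, 2)))) = Add(6, Mul(-2, Pow(22, Rational(1, 2)))) ≈ -3.3808)
Mul(-1175, Function('x')(q, Function('k')(3, Add(4, -5)))) = Mul(-1175, Add(-2, Mul(-1, Add(6, Mul(-2, Pow(22, Rational(1, 2))))))) = Mul(-1175, Add(-2, Add(-6, Mul(2, Pow(22, Rational(1, 2)))))) = Mul(-1175, Add(-8, Mul(2, Pow(22, Rational(1, 2))))) = Add(9400, Mul(-2350, Pow(22, Rational(1, 2))))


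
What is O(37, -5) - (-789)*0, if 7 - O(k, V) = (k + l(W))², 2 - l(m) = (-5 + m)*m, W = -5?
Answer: -114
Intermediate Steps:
l(m) = 2 - m*(-5 + m) (l(m) = 2 - (-5 + m)*m = 2 - m*(-5 + m))
O(k, V) = 7 - (-48 + k)² (O(k, V) = 7 - (k + (2 - 1*(-5)² + 5*(-5)))² = 7 - (k + (2 - 1*25 - 25))² = 7 - (k + (2 - 25 - 25))² = 7 - (k - 48)² = 7 - (-48 + k)²)
O(37, -5) - (-789)*0 = (7 - (-48 + 37)²) - (-789)*0 = (7 - 1*(-11)²) - 1*0 = (7 - 1*121) + 0 = (7 - 121) + 0 = -114 + 0 = -114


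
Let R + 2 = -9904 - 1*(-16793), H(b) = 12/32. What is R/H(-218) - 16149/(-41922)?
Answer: 85547517/4658 ≈ 18366.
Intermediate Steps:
H(b) = 3/8 (H(b) = 12*(1/32) = 3/8)
R = 6887 (R = -2 + (-9904 - 1*(-16793)) = -2 + (-9904 + 16793) = -2 + 6889 = 6887)
R/H(-218) - 16149/(-41922) = 6887/(3/8) - 16149/(-41922) = 6887*(8/3) - 16149*(-1/41922) = 55096/3 + 5383/13974 = 85547517/4658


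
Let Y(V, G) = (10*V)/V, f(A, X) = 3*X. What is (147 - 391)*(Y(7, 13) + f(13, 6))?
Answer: -6832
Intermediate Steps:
Y(V, G) = 10
(147 - 391)*(Y(7, 13) + f(13, 6)) = (147 - 391)*(10 + 3*6) = -244*(10 + 18) = -244*28 = -6832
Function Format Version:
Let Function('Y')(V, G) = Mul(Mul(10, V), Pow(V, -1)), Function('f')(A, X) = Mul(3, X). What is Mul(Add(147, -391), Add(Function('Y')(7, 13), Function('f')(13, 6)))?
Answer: -6832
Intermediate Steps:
Function('Y')(V, G) = 10
Mul(Add(147, -391), Add(Function('Y')(7, 13), Function('f')(13, 6))) = Mul(Add(147, -391), Add(10, Mul(3, 6))) = Mul(-244, Add(10, 18)) = Mul(-244, 28) = -6832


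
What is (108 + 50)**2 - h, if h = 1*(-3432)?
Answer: 28396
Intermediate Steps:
h = -3432
(108 + 50)**2 - h = (108 + 50)**2 - 1*(-3432) = 158**2 + 3432 = 24964 + 3432 = 28396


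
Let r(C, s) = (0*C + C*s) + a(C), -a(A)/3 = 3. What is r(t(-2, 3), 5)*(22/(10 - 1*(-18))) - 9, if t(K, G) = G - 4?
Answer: -20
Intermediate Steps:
a(A) = -9 (a(A) = -3*3 = -9)
t(K, G) = -4 + G
r(C, s) = -9 + C*s (r(C, s) = (0*C + C*s) - 9 = (0 + C*s) - 9 = C*s - 9 = -9 + C*s)
r(t(-2, 3), 5)*(22/(10 - 1*(-18))) - 9 = (-9 + (-4 + 3)*5)*(22/(10 - 1*(-18))) - 9 = (-9 - 1*5)*(22/(10 + 18)) - 9 = (-9 - 5)*(22/28) - 9 = -308/28 - 9 = -14*11/14 - 9 = -11 - 9 = -20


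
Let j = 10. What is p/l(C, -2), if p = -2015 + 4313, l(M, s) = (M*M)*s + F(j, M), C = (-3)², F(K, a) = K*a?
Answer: -383/12 ≈ -31.917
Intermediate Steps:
C = 9
l(M, s) = 10*M + s*M² (l(M, s) = (M*M)*s + 10*M = M²*s + 10*M = s*M² + 10*M = 10*M + s*M²)
p = 2298
p/l(C, -2) = 2298/((9*(10 + 9*(-2)))) = 2298/((9*(10 - 18))) = 2298/((9*(-8))) = 2298/(-72) = 2298*(-1/72) = -383/12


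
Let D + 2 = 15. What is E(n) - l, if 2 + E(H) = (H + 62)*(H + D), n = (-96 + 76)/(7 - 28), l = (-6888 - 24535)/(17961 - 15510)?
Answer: 320360269/360297 ≈ 889.16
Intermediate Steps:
D = 13 (D = -2 + 15 = 13)
l = -31423/2451 ≈ -12.820
n = 20/21 (n = -20/(-21) = -20*(-1/21) = 20/21 ≈ 0.95238)
E(H) = -2 + (13 + H)*(62 + H) (E(H) = -2 + (H + 62)*(H + 13) = -2 + (62 + H)*(13 + H) = -2 + (13 + H)*(62 + H))
E(n) - l = (804 + (20/21)² + 75*(20/21)) - 1*(-31423/2451) = (804 + 400/441 + 500/7) + 31423/2451 = 386464/441 + 31423/2451 = 320360269/360297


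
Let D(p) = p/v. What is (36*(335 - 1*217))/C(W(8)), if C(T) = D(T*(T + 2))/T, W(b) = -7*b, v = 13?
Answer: -3068/3 ≈ -1022.7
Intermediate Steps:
D(p) = p/13
C(T) = 2/13 + T/13 (C(T) = ((T*(T + 2))/13)/T = ((T*(2 + T))/13)/T = (T*(2 + T)/13)/T = 2/13 + T/13)
(36*(335 - 1*217))/C(W(8)) = (36*(335 - 1*217))/(2/13 + (-7*8)/13) = (36*(335 - 217))/(2/13 + (1/13)*(-56)) = (36*118)/(2/13 - 56/13) = 4248/(-54/13) = 4248*(-13/54) = -3068/3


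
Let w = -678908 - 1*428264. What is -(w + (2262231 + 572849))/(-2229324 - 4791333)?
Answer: 246844/1002951 ≈ 0.24612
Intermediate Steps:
w = -1107172 (w = -678908 - 428264 = -1107172)
-(w + (2262231 + 572849))/(-2229324 - 4791333) = -(-1107172 + (2262231 + 572849))/(-2229324 - 4791333) = -(-1107172 + 2835080)/(-7020657) = -1727908*(-1)/7020657 = -1*(-246844/1002951) = 246844/1002951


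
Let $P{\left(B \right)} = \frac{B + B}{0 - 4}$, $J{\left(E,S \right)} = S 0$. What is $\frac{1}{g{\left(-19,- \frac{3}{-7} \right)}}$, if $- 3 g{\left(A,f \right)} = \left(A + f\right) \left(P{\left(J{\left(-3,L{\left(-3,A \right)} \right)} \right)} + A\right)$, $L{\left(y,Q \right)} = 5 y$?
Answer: $- \frac{21}{2470} \approx -0.008502$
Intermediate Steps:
$J{\left(E,S \right)} = 0$
$P{\left(B \right)} = - \frac{B}{2}$ ($P{\left(B \right)} = \frac{2 B}{-4} = 2 B \left(- \frac{1}{4}\right) = - \frac{B}{2}$)
$g{\left(A,f \right)} = - \frac{A \left(A + f\right)}{3}$ ($g{\left(A,f \right)} = - \frac{\left(A + f\right) \left(\left(- \frac{1}{2}\right) 0 + A\right)}{3} = - \frac{\left(A + f\right) \left(0 + A\right)}{3} = - \frac{\left(A + f\right) A}{3} = - \frac{A \left(A + f\right)}{3}$)
$\frac{1}{g{\left(-19,- \frac{3}{-7} \right)}} = \frac{1}{\frac{1}{3} \left(-19\right) \left(\left(-1\right) \left(-19\right) - - \frac{3}{-7}\right)} = \frac{1}{\frac{1}{3} \left(-19\right) \left(19 - \left(-3\right) \left(- \frac{1}{7}\right)\right)} = \frac{1}{\frac{1}{3} \left(-19\right) \left(19 - \frac{3}{7}\right)} = \frac{1}{\frac{1}{3} \left(-19\right) \frac{130}{7}} = \frac{1}{- \frac{2470}{21}} = - \frac{21}{2470}$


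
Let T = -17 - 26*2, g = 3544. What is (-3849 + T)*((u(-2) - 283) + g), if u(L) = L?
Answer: -12768762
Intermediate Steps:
T = -69 (T = -17 - 52 = -69)
(-3849 + T)*((u(-2) - 283) + g) = (-3849 - 69)*((-2 - 283) + 3544) = -3918*(-285 + 3544) = -3918*3259 = -12768762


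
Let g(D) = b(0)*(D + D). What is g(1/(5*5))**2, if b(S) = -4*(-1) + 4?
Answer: 256/625 ≈ 0.40960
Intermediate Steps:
b(S) = 8 (b(S) = 4 + 4 = 8)
g(D) = 16*D (g(D) = 8*(D + D) = 8*(2*D) = 16*D)
g(1/(5*5))**2 = (16/((5*5)))**2 = (16/25)**2 = 256/625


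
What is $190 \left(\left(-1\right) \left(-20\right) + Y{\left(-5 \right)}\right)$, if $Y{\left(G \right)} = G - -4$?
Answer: $3610$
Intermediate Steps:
$Y{\left(G \right)} = 4 + G$ ($Y{\left(G \right)} = G + 4 = 4 + G$)
$190 \left(\left(-1\right) \left(-20\right) + Y{\left(-5 \right)}\right) = 190 \left(\left(-1\right) \left(-20\right) + \left(4 - 5\right)\right) = 190 \left(20 - 1\right) = 190 \cdot 19 = 3610$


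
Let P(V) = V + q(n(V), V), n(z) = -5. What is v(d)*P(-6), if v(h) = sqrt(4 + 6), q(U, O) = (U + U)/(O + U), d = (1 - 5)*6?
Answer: -56*sqrt(10)/11 ≈ -16.099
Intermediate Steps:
d = -24 (d = -4*6 = -24)
q(U, O) = 2*U/(O + U) (q(U, O) = (2*U)/(O + U) = 2*U/(O + U))
v(h) = sqrt(10)
P(V) = V - 10/(-5 + V) (P(V) = V + 2*(-5)/(V - 5) = V + 2*(-5)/(-5 + V) = V - 10/(-5 + V))
v(d)*P(-6) = sqrt(10)*((-10 - 6*(-5 - 6))/(-5 - 6)) = sqrt(10)*((-10 - 6*(-11))/(-11)) = sqrt(10)*(-(-10 + 66)/11) = sqrt(10)*(-1/11*56) = sqrt(10)*(-56/11) = -56*sqrt(10)/11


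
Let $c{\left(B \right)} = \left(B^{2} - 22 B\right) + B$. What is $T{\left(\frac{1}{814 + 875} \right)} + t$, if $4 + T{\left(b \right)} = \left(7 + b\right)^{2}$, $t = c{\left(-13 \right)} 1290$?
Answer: $\frac{1626692855872}{2852721} \approx 5.7023 \cdot 10^{5}$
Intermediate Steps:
$c{\left(B \right)} = B^{2} - 21 B$
$t = 570180$ ($t = - 13 \left(-21 - 13\right) 1290 = \left(-13\right) \left(-34\right) 1290 = 442 \cdot 1290 = 570180$)
$T{\left(b \right)} = -4 + \left(7 + b\right)^{2}$
$T{\left(\frac{1}{814 + 875} \right)} + t = \left(-4 + \left(7 + \frac{1}{814 + 875}\right)^{2}\right) + 570180 = \left(-4 + \left(7 + \frac{1}{1689}\right)^{2}\right) + 570180 = \left(-4 + \left(\frac{11824}{1689}\right)^{2}\right) + 570180 = \left(-4 + \frac{139806976}{2852721}\right) + 570180 = \frac{128396092}{2852721} + 570180 = \frac{1626692855872}{2852721}$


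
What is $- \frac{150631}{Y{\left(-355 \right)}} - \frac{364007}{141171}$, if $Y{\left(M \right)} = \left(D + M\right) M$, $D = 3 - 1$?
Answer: $- \frac{66880266106}{17690843865} \approx -3.7805$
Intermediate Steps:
$D = 2$
$Y{\left(M \right)} = M \left(2 + M\right)$ ($Y{\left(M \right)} = \left(2 + M\right) M = M \left(2 + M\right)$)
$- \frac{150631}{Y{\left(-355 \right)}} - \frac{364007}{141171} = - \frac{150631}{\left(-355\right) \left(2 - 355\right)} - \frac{364007}{141171} = - \frac{150631}{\left(-355\right) \left(-353\right)} - \frac{364007}{141171} = - \frac{150631}{125315} - \frac{364007}{141171} = - \frac{66880266106}{17690843865}$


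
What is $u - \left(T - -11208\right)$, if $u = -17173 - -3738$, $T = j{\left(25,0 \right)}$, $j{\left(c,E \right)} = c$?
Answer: $-24668$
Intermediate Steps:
$T = 25$
$u = -13435$ ($u = -17173 + 3738 = -13435$)
$u - \left(T - -11208\right) = -13435 - \left(25 - -11208\right) = -13435 - \left(25 + 11208\right) = -13435 - 11233 = -24668$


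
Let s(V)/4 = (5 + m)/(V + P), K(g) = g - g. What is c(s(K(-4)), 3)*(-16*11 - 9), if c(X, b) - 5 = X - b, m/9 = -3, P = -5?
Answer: -3626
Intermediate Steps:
m = -27 (m = 9*(-3) = -27)
K(g) = 0
s(V) = -88/(-5 + V) (s(V) = 4*((5 - 27)/(V - 5)) = 4*(-22/(-5 + V)) = -88/(-5 + V))
c(X, b) = 5 + X - b (c(X, b) = 5 + (X - b) = 5 + X - b)
c(s(K(-4)), 3)*(-16*11 - 9) = (5 - 88/(-5 + 0) - 1*3)*(-16*11 - 9) = (5 - 88/(-5) - 3)*(-176 - 9) = (5 - 88*(-1/5) - 3)*(-185) = (5 + 88/5 - 3)*(-185) = (98/5)*(-185) = -3626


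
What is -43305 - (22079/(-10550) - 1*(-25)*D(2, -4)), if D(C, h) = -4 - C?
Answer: -455263171/10550 ≈ -43153.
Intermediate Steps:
-43305 - (22079/(-10550) - 1*(-25)*D(2, -4)) = -43305 - (22079/(-10550) - 1*(-25)*(-4 - 1*2)) = -43305 - (22079*(-1/10550) - (-25)*(-4 - 2)) = -43305 - (-22079/10550 - (-25)*(-6)) = -43305 - (-22079/10550 - 1*150) = -43305 - (-22079/10550 - 150) = -43305 - 1*(-1604579/10550) = -43305 + 1604579/10550 = -455263171/10550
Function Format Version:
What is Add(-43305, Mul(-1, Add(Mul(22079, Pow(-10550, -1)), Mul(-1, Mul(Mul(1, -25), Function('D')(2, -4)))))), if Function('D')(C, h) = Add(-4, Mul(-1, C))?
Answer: Rational(-455263171, 10550) ≈ -43153.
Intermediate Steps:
Add(-43305, Mul(-1, Add(Mul(22079, Pow(-10550, -1)), Mul(-1, Mul(Mul(1, -25), Function('D')(2, -4)))))) = Add(-43305, Mul(-1, Add(Mul(22079, Pow(-10550, -1)), Mul(-1, Mul(Mul(1, -25), Add(-4, Mul(-1, 2))))))) = Add(-43305, Mul(-1, Add(Mul(22079, Rational(-1, 10550)), Mul(-1, Mul(-25, Add(-4, -2)))))) = Add(-43305, Mul(-1, Add(Rational(-22079, 10550), Mul(-1, Mul(-25, -6))))) = Add(-43305, Mul(-1, Add(Rational(-22079, 10550), Mul(-1, 150)))) = Add(-43305, Mul(-1, Add(Rational(-22079, 10550), -150))) = Add(-43305, Mul(-1, Rational(-1604579, 10550))) = Add(-43305, Rational(1604579, 10550)) = Rational(-455263171, 10550)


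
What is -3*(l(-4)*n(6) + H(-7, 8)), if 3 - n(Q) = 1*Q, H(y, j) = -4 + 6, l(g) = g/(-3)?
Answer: 6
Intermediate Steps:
l(g) = -g/3 (l(g) = g*(-⅓) = -g/3)
H(y, j) = 2
n(Q) = 3 - Q
-3*(l(-4)*n(6) + H(-7, 8)) = -3*((-⅓*(-4))*(3 - 1*6) + 2) = -3*(4*(3 - 6)/3 + 2) = -3*((4/3)*(-3) + 2) = -3*(-4 + 2) = -3*(-2) = 6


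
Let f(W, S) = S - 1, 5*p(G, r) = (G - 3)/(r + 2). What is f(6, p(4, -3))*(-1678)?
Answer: 10068/5 ≈ 2013.6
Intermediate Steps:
p(G, r) = (-3 + G)/(5*(2 + r)) (p(G, r) = ((G - 3)/(r + 2))/5 = ((-3 + G)/(2 + r))/5 = (-3 + G)/(5*(2 + r)))
f(W, S) = -1 + S
f(6, p(4, -3))*(-1678) = (-1 + (-3 + 4)/(5*(2 - 3)))*(-1678) = (-1 + (1/5)*1/(-1))*(-1678) = (-1 + (1/5)*(-1)*1)*(-1678) = (-1 - 1/5)*(-1678) = -6/5*(-1678) = 10068/5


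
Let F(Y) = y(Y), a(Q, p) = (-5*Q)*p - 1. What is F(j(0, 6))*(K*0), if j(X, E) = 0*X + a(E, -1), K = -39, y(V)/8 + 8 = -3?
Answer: 0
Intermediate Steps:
y(V) = -88 (y(V) = -64 + 8*(-3) = -64 - 24 = -88)
a(Q, p) = -1 - 5*Q*p (a(Q, p) = -5*Q*p - 1 = -1 - 5*Q*p)
j(X, E) = -1 + 5*E (j(X, E) = 0*X + (-1 - 5*E*(-1)) = 0 + (-1 + 5*E) = -1 + 5*E)
F(Y) = -88
F(j(0, 6))*(K*0) = -(-3432)*0 = -88*0 = 0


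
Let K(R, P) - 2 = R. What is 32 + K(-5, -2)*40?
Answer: -88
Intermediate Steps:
K(R, P) = 2 + R
32 + K(-5, -2)*40 = 32 + (2 - 5)*40 = 32 - 3*40 = 32 - 120 = -88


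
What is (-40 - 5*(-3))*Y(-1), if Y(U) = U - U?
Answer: 0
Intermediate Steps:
Y(U) = 0
(-40 - 5*(-3))*Y(-1) = (-40 - 5*(-3))*0 = (-40 + 15)*0 = -25*0 = 0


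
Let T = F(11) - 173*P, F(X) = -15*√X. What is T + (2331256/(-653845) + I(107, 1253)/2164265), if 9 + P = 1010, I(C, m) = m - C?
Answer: -49012218361269899/283018769785 - 15*√11 ≈ -1.7323e+5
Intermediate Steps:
P = 1001 (P = -9 + 1010 = 1001)
T = -173173 - 15*√11 (T = -15*√11 - 173*1001 = -15*√11 - 173173 = -173173 - 15*√11 ≈ -1.7322e+5)
T + (2331256/(-653845) + I(107, 1253)/2164265) = (-173173 - 15*√11) + (2331256/(-653845) + (1253 - 1*107)/2164265) = (-173173 - 15*√11) + (2331256*(-1/653845) + (1253 - 107)*(1/2164265)) = (-173173 - 15*√11) + (-2331256/653845 + 1146*(1/2164265)) = (-173173 - 15*√11) + (-2331256/653845 + 1146/2164265) = (-173173 - 15*√11) - 1008941292094/283018769785 = -49012218361269899/283018769785 - 15*√11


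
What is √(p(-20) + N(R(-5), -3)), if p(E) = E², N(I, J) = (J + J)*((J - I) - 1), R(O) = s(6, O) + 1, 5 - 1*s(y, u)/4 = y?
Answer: √406 ≈ 20.149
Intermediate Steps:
s(y, u) = 20 - 4*y
R(O) = -3 (R(O) = (20 - 4*6) + 1 = (20 - 24) + 1 = -4 + 1 = -3)
N(I, J) = 2*J*(-1 + J - I) (N(I, J) = (2*J)*(-1 + J - I) = 2*J*(-1 + J - I))
√(p(-20) + N(R(-5), -3)) = √((-20)² + 2*(-3)*(-1 - 3 - 1*(-3))) = √(400 + 2*(-3)*(-1 - 3 + 3)) = √(400 + 2*(-3)*(-1)) = √(400 + 6) = √406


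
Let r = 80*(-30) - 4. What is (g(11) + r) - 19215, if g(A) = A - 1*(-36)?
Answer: -21572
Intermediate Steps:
g(A) = 36 + A (g(A) = A + 36 = 36 + A)
r = -2404 (r = -2400 - 4 = -2404)
(g(11) + r) - 19215 = ((36 + 11) - 2404) - 19215 = (47 - 2404) - 19215 = -2357 - 19215 = -21572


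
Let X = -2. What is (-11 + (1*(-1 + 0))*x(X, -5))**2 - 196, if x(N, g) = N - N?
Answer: -75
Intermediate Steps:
x(N, g) = 0
(-11 + (1*(-1 + 0))*x(X, -5))**2 - 196 = (-11 + (1*(-1 + 0))*0)**2 - 196 = (-11 + (1*(-1))*0)**2 - 196 = (-11 - 1*0)**2 - 196 = (-11 + 0)**2 - 196 = (-11)**2 - 196 = 121 - 196 = -75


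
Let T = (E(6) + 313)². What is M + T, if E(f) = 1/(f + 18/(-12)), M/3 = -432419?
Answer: -97131056/81 ≈ -1.1991e+6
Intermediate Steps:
M = -1297257 (M = 3*(-432419) = -1297257)
E(f) = 1/(-3/2 + f) (E(f) = 1/(f + 18*(-1/12)) = 1/(f - 3/2) = 1/(-3/2 + f))
T = 7946761/81 (T = (2/(-3 + 2*6) + 313)² = (2/(-3 + 12) + 313)² = (2/9 + 313)² = (2819/9)² = 7946761/81 ≈ 98108.)
M + T = -1297257 + 7946761/81 = -97131056/81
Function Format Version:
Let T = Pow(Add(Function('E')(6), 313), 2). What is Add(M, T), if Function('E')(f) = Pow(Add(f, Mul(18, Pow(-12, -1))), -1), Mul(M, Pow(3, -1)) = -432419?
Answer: Rational(-97131056, 81) ≈ -1.1991e+6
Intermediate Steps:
M = -1297257 (M = Mul(3, -432419) = -1297257)
Function('E')(f) = Pow(Add(Rational(-3, 2), f), -1) (Function('E')(f) = Pow(Add(f, Mul(18, Rational(-1, 12))), -1) = Pow(Add(f, Rational(-3, 2)), -1) = Pow(Add(Rational(-3, 2), f), -1))
T = Rational(7946761, 81) (T = Pow(Add(Mul(2, Pow(Add(-3, Mul(2, 6)), -1)), 313), 2) = Pow(Add(Mul(2, Pow(Add(-3, 12), -1)), 313), 2) = Pow(Add(Mul(2, Pow(9, -1)), 313), 2) = Pow(Add(Mul(2, Rational(1, 9)), 313), 2) = Pow(Add(Rational(2, 9), 313), 2) = Pow(Rational(2819, 9), 2) = Rational(7946761, 81) ≈ 98108.)
Add(M, T) = Add(-1297257, Rational(7946761, 81)) = Rational(-97131056, 81)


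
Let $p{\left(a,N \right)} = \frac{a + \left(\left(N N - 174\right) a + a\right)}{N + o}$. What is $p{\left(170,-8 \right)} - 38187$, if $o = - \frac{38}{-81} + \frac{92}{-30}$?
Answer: $- \frac{39115701}{1073} \approx -36455.0$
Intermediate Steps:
$o = - \frac{1052}{405}$ ($o = \left(-38\right) \left(- \frac{1}{81}\right) + 92 \left(- \frac{1}{30}\right) = \frac{38}{81} - \frac{46}{15} = - \frac{1052}{405} \approx -2.5975$)
$p{\left(a,N \right)} = \frac{2 a + a \left(-174 + N^{2}\right)}{- \frac{1052}{405} + N}$ ($p{\left(a,N \right)} = \frac{a + \left(\left(N N - 174\right) a + a\right)}{N - \frac{1052}{405}} = \frac{a + \left(\left(N^{2} - 174\right) a + a\right)}{- \frac{1052}{405} + N} = \frac{a + \left(\left(-174 + N^{2}\right) a + a\right)}{- \frac{1052}{405} + N} = \frac{a + \left(a \left(-174 + N^{2}\right) + a\right)}{- \frac{1052}{405} + N} = \frac{a + \left(a + a \left(-174 + N^{2}\right)\right)}{- \frac{1052}{405} + N} = \frac{2 a + a \left(-174 + N^{2}\right)}{- \frac{1052}{405} + N}$)
$p{\left(170,-8 \right)} - 38187 = 405 \cdot 170 \frac{1}{-1052 + 405 \left(-8\right)} \left(-172 + \left(-8\right)^{2}\right) - 38187 = 405 \cdot 170 \frac{1}{-1052 - 3240} \left(-172 + 64\right) - 38187 = 405 \cdot 170 \frac{1}{-4292} \left(-108\right) - 38187 = 405 \cdot 170 \left(- \frac{1}{4292}\right) \left(-108\right) - 38187 = \frac{1858950}{1073} - 38187 = - \frac{39115701}{1073}$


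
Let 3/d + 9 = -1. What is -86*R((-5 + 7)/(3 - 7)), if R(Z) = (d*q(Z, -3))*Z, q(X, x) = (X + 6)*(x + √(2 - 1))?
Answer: 1419/10 ≈ 141.90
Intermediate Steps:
d = -3/10 (d = 3/(-9 - 1) = 3/(-10) = 3*(-⅒) = -3/10 ≈ -0.30000)
q(X, x) = (1 + x)*(6 + X) (q(X, x) = (6 + X)*(x + √1) = (6 + X)*(x + 1) = (6 + X)*(1 + x) = (1 + x)*(6 + X))
R(Z) = Z*(18/5 + 3*Z/5) (R(Z) = (-3*(6 + Z + 6*(-3) + Z*(-3))/10)*Z = (-3*(6 + Z - 18 - 3*Z)/10)*Z = (-3*(-12 - 2*Z)/10)*Z = (18/5 + 3*Z/5)*Z = Z*(18/5 + 3*Z/5))
-86*R((-5 + 7)/(3 - 7)) = -258*(-5 + 7)/(3 - 7)*(6 + (-5 + 7)/(3 - 7))/5 = -258*2/(-4)*(6 + 2/(-4))/5 = -258*2*(-¼)*(6 + 2*(-¼))/5 = -258*(-1)*(6 - ½)/(5*2) = -258*(-1)*11/(5*2*2) = -86*(-33/20) = 1419/10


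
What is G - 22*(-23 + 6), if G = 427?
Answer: 801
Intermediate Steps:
G - 22*(-23 + 6) = 427 - 22*(-23 + 6) = 427 - 22*(-17) = 427 - 1*(-374) = 427 + 374 = 801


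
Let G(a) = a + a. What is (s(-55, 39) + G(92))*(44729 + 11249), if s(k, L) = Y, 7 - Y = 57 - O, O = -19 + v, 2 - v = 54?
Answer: 3526614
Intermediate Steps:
v = -52 (v = 2 - 1*54 = 2 - 54 = -52)
O = -71 (O = -19 - 52 = -71)
Y = -121 (Y = 7 - (57 - 1*(-71)) = 7 - (57 + 71) = 7 - 1*128 = 7 - 128 = -121)
s(k, L) = -121
G(a) = 2*a
(s(-55, 39) + G(92))*(44729 + 11249) = (-121 + 2*92)*(44729 + 11249) = (-121 + 184)*55978 = 63*55978 = 3526614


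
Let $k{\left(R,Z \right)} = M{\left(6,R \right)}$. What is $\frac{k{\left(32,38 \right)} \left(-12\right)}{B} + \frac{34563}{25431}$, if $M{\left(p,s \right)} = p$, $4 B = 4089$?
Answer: $\frac{14889331}{11554151} \approx 1.2887$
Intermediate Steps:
$B = \frac{4089}{4}$ ($B = \frac{1}{4} \cdot 4089 = \frac{4089}{4} \approx 1022.3$)
$k{\left(R,Z \right)} = 6$
$\frac{k{\left(32,38 \right)} \left(-12\right)}{B} + \frac{34563}{25431} = \frac{6 \left(-12\right)}{\frac{4089}{4}} + \frac{34563}{25431} = \left(-72\right) \frac{4}{4089} + 34563 \cdot \frac{1}{25431} = - \frac{96}{1363} + \frac{11521}{8477} = \frac{14889331}{11554151}$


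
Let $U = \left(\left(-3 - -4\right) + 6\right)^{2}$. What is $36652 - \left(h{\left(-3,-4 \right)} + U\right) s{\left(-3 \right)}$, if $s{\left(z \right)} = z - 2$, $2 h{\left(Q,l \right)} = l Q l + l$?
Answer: $36767$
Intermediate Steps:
$U = 49$ ($U = \left(\left(-3 + 4\right) + 6\right)^{2} = \left(1 + 6\right)^{2} = 7^{2} = 49$)
$h{\left(Q,l \right)} = \frac{l}{2} + \frac{Q l^{2}}{2}$ ($h{\left(Q,l \right)} = \frac{l Q l + l}{2} = \frac{Q l l + l}{2} = \frac{Q l^{2} + l}{2} = \frac{l + Q l^{2}}{2} = \frac{l}{2} + \frac{Q l^{2}}{2}$)
$s{\left(z \right)} = -2 + z$
$36652 - \left(h{\left(-3,-4 \right)} + U\right) s{\left(-3 \right)} = 36652 - \left(\frac{1}{2} \left(-4\right) \left(1 - -12\right) + 49\right) \left(-2 - 3\right) = 36652 - \left(\frac{1}{2} \left(-4\right) \left(1 + 12\right) + 49\right) \left(-5\right) = 36652 - \left(\frac{1}{2} \left(-4\right) 13 + 49\right) \left(-5\right) = 36652 - \left(-26 + 49\right) \left(-5\right) = 36652 - 23 \left(-5\right) = 36652 - -115 = 36652 + 115 = 36767$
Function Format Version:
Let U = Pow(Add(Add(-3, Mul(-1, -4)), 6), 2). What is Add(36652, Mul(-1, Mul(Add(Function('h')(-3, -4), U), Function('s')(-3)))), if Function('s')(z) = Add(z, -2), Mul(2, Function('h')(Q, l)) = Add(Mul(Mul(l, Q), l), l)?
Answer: 36767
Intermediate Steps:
U = 49 (U = Pow(Add(Add(-3, 4), 6), 2) = Pow(Add(1, 6), 2) = Pow(7, 2) = 49)
Function('h')(Q, l) = Add(Mul(Rational(1, 2), l), Mul(Rational(1, 2), Q, Pow(l, 2))) (Function('h')(Q, l) = Mul(Rational(1, 2), Add(Mul(Mul(l, Q), l), l)) = Mul(Rational(1, 2), Add(Mul(Mul(Q, l), l), l)) = Mul(Rational(1, 2), Add(Mul(Q, Pow(l, 2)), l)) = Mul(Rational(1, 2), Add(l, Mul(Q, Pow(l, 2)))) = Add(Mul(Rational(1, 2), l), Mul(Rational(1, 2), Q, Pow(l, 2))))
Function('s')(z) = Add(-2, z)
Add(36652, Mul(-1, Mul(Add(Function('h')(-3, -4), U), Function('s')(-3)))) = Add(36652, Mul(-1, Mul(Add(Mul(Rational(1, 2), -4, Add(1, Mul(-3, -4))), 49), Add(-2, -3)))) = Add(36652, Mul(-1, Mul(Add(Mul(Rational(1, 2), -4, Add(1, 12)), 49), -5))) = Add(36652, Mul(-1, Mul(Add(Mul(Rational(1, 2), -4, 13), 49), -5))) = Add(36652, Mul(-1, Mul(Add(-26, 49), -5))) = Add(36652, Mul(-1, Mul(23, -5))) = Add(36652, Mul(-1, -115)) = Add(36652, 115) = 36767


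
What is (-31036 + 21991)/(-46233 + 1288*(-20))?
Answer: 9045/71993 ≈ 0.12564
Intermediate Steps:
(-31036 + 21991)/(-46233 + 1288*(-20)) = -9045/(-46233 - 25760) = -9045/(-71993) = -9045*(-1/71993) = 9045/71993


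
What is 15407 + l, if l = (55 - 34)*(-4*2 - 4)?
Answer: 15155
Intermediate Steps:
l = -252 (l = 21*(-2*4 - 4) = 21*(-8 - 4) = 21*(-12) = -252)
15407 + l = 15407 - 252 = 15155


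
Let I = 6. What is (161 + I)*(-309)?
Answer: -51603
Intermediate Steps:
(161 + I)*(-309) = (161 + 6)*(-309) = 167*(-309) = -51603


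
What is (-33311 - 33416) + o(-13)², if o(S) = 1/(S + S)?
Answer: -45107451/676 ≈ -66727.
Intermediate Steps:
o(S) = 1/(2*S)
(-33311 - 33416) + o(-13)² = (-33311 - 33416) + ((½)/(-13))² = -66727 + ((½)*(-1/13))² = -66727 + (-1/26)² = -66727 + 1/676 = -45107451/676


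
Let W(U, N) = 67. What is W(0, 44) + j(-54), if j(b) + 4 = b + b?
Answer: -45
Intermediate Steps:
j(b) = -4 + 2*b (j(b) = -4 + (b + b) = -4 + 2*b)
W(0, 44) + j(-54) = 67 + (-4 + 2*(-54)) = 67 + (-4 - 108) = 67 - 112 = -45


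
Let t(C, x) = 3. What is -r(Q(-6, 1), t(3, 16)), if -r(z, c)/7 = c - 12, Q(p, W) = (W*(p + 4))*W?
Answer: -63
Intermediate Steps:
Q(p, W) = W²*(4 + p) (Q(p, W) = (W*(4 + p))*W = W²*(4 + p))
r(z, c) = 84 - 7*c (r(z, c) = -7*(c - 12) = -7*(-12 + c) = 84 - 7*c)
-r(Q(-6, 1), t(3, 16)) = -(84 - 7*3) = -(84 - 21) = -1*63 = -63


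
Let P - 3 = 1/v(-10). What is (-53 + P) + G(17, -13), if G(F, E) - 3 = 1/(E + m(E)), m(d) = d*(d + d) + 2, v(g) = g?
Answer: -154007/3270 ≈ -47.097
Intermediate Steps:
m(d) = 2 + 2*d² (m(d) = d*(2*d) + 2 = 2*d² + 2 = 2 + 2*d²)
P = 29/10 (P = 3 + 1/(-10) = 3 - ⅒ = 29/10 ≈ 2.9000)
G(F, E) = 3 + 1/(2 + E + 2*E²) (G(F, E) = 3 + 1/(E + (2 + 2*E²)) = 3 + 1/(2 + E + 2*E²))
(-53 + P) + G(17, -13) = (-53 + 29/10) + (7 + 3*(-13) + 6*(-13)²)/(2 - 13 + 2*(-13)²) = -501/10 + (7 - 39 + 6*169)/(2 - 13 + 2*169) = -501/10 + (7 - 39 + 1014)/(2 - 13 + 338) = -501/10 + 982/327 = -154007/3270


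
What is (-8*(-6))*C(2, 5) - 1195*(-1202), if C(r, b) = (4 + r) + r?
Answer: 1436774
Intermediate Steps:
C(r, b) = 4 + 2*r
(-8*(-6))*C(2, 5) - 1195*(-1202) = (-8*(-6))*(4 + 2*2) - 1195*(-1202) = 48*(4 + 4) + 1436390 = 48*8 + 1436390 = 384 + 1436390 = 1436774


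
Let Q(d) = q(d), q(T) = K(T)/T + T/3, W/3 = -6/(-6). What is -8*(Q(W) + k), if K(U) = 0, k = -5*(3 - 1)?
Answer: 72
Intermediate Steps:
k = -10 (k = -5*2 = -10)
W = 3 (W = 3*(-6/(-6)) = 3*(-6*(-1/6)) = 3*1 = 3)
q(T) = T/3 (q(T) = 0/T + T/3 = 0 + T*(1/3) = 0 + T/3 = T/3)
Q(d) = d/3
-8*(Q(W) + k) = -8*((1/3)*3 - 10) = -8*(1 - 10) = -8*(-9) = 72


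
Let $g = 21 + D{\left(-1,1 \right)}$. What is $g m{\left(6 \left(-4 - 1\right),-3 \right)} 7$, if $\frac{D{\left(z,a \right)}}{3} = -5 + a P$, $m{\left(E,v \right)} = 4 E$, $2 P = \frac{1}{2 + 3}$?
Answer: $-5292$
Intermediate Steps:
$P = \frac{1}{10}$ ($P = \frac{1}{2 \left(2 + 3\right)} = \frac{1}{2 \cdot 5} = \frac{1}{2} \cdot \frac{1}{5} = \frac{1}{10} \approx 0.1$)
$D{\left(z,a \right)} = -15 + \frac{3 a}{10}$ ($D{\left(z,a \right)} = 3 \left(-5 + a \frac{1}{10}\right) = 3 \left(-5 + \frac{a}{10}\right) = -15 + \frac{3 a}{10}$)
$g = \frac{63}{10}$ ($g = 21 + \left(-15 + \frac{3}{10} \cdot 1\right) = 21 + \left(-15 + \frac{3}{10}\right) = 21 - \frac{147}{10} = \frac{63}{10} \approx 6.3$)
$g m{\left(6 \left(-4 - 1\right),-3 \right)} 7 = \frac{63 \cdot 4 \cdot 6 \left(-4 - 1\right)}{10} \cdot 7 = \frac{63 \cdot 4 \cdot 6 \left(-5\right)}{10} \cdot 7 = \frac{63 \cdot 4 \left(-30\right)}{10} \cdot 7 = \frac{63}{10} \left(-120\right) 7 = \left(-756\right) 7 = -5292$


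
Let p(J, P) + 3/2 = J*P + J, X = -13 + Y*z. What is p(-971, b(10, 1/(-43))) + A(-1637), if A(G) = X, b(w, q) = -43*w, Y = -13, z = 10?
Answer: 832829/2 ≈ 4.1641e+5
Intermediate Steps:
X = -143 (X = -13 - 13*10 = -13 - 130 = -143)
A(G) = -143
p(J, P) = -3/2 + J + J*P (p(J, P) = -3/2 + (J*P + J) = -3/2 + (J + J*P) = -3/2 + J + J*P)
p(-971, b(10, 1/(-43))) + A(-1637) = (-3/2 - 971 - (-41753)*10) - 143 = (-3/2 - 971 - 971*(-430)) - 143 = (-3/2 - 971 + 417530) - 143 = 833115/2 - 143 = 832829/2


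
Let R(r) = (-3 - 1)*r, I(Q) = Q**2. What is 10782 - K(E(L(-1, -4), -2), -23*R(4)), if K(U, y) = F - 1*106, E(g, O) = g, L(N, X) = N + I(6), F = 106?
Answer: 10782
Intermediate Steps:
R(r) = -4*r
L(N, X) = 36 + N (L(N, X) = N + 6**2 = N + 36 = 36 + N)
K(U, y) = 0 (K(U, y) = 106 - 1*106 = 106 - 106 = 0)
10782 - K(E(L(-1, -4), -2), -23*R(4)) = 10782 - 1*0 = 10782 + 0 = 10782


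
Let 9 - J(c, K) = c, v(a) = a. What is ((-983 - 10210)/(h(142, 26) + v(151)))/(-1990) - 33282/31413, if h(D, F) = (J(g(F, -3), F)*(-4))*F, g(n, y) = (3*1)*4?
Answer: -10104476877/9647665270 ≈ -1.0473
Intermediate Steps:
g(n, y) = 12 (g(n, y) = 3*4 = 12)
J(c, K) = 9 - c
h(D, F) = 12*F (h(D, F) = ((9 - 1*12)*(-4))*F = ((9 - 12)*(-4))*F = (-3*(-4))*F = 12*F)
((-983 - 10210)/(h(142, 26) + v(151)))/(-1990) - 33282/31413 = ((-983 - 10210)/(12*26 + 151))/(-1990) - 33282/31413 = -11193/(312 + 151)*(-1/1990) - 33282*1/31413 = -11193/463*(-1/1990) - 11094/10471 = 11193/921370 - 11094/10471 = -10104476877/9647665270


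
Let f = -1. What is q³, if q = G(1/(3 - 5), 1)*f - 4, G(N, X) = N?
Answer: -343/8 ≈ -42.875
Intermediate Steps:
q = -7/2 (q = -1/(3 - 5) - 4 = -1/(-2) - 4 = -½*(-1) - 4 = ½ - 4 = -7/2 ≈ -3.5000)
q³ = (-7/2)³ = -343/8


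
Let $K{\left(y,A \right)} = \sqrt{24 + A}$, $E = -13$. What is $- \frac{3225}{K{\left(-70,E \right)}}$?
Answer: $- \frac{3225 \sqrt{11}}{11} \approx -972.37$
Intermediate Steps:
$- \frac{3225}{K{\left(-70,E \right)}} = - \frac{3225}{\sqrt{24 - 13}} = - \frac{3225}{\sqrt{11}} = - 3225 \frac{\sqrt{11}}{11} = - \frac{3225 \sqrt{11}}{11}$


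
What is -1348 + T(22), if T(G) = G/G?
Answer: -1347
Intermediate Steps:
T(G) = 1
-1348 + T(22) = -1348 + 1 = -1347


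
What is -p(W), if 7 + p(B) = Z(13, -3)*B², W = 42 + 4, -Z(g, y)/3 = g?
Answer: 82531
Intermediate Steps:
Z(g, y) = -3*g
W = 46
p(B) = -7 - 39*B² (p(B) = -7 + (-3*13)*B² = -7 - 39*B²)
-p(W) = -(-7 - 39*46²) = -(-7 - 39*2116) = -(-7 - 82524) = -1*(-82531) = 82531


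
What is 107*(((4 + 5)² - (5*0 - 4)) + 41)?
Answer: 13482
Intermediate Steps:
107*(((4 + 5)² - (5*0 - 4)) + 41) = 107*((9² - (0 - 4)) + 41) = 107*((81 - 1*(-4)) + 41) = 107*((81 + 4) + 41) = 107*(85 + 41) = 107*126 = 13482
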